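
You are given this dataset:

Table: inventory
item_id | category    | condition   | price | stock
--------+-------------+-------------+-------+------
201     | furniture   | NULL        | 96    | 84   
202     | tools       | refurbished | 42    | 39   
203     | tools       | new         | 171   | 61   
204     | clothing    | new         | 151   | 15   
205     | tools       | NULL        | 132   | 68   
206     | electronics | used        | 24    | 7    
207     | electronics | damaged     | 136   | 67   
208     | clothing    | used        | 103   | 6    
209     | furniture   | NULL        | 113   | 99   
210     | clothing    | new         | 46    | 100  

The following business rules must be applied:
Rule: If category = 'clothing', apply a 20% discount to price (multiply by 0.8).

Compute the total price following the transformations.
954.0

Step 1: Records with category = 'clothing' have total price = 300
Step 2: Apply multiplier: 300 × 0.8 = 240.0
Step 3: Other records total: 714
Step 4: Final sum = 240.0 + 714 = 954.0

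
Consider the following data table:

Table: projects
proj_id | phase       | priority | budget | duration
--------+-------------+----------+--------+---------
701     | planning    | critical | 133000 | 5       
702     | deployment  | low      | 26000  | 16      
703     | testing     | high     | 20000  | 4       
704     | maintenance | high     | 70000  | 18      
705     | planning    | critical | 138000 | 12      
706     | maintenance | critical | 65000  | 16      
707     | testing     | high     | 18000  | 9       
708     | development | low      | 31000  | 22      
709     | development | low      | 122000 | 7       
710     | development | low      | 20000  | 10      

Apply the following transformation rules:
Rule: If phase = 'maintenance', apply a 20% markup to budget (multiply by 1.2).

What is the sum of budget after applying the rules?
670000.0

Step 1: Records with phase = 'maintenance' have total budget = 135000
Step 2: Apply multiplier: 135000 × 1.2 = 162000.0
Step 3: Other records total: 508000
Step 4: Final sum = 162000.0 + 508000 = 670000.0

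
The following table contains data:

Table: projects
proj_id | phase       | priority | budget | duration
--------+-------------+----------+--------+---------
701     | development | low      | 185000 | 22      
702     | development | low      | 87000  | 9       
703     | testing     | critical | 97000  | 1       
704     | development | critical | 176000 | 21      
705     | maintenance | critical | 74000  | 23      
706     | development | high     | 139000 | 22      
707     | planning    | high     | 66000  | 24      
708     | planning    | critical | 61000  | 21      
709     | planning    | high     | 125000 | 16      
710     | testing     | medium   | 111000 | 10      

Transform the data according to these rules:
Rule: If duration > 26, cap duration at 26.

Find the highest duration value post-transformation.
24

Step 1: Original maximum duration = 24
Step 2: Check cap of 26 against maximum
Step 3: No records exceed the cap (max 24 <= cap 26), so no capping applies
Step 4: Maximum after transformation = 24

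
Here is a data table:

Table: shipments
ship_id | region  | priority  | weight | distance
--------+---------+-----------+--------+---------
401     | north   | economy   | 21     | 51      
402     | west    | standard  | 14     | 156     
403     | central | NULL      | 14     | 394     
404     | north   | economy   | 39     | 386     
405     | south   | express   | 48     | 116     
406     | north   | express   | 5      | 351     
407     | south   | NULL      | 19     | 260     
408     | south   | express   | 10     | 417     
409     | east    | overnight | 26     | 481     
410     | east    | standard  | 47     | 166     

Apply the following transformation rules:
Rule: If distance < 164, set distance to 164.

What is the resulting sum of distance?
2947

Step 1: 3 records have distance < 164
Step 2: These records originally summed to 323
Step 3: After setting to minimum: 3 × 164 = 492
Step 4: Unaffected records sum: 2455
Step 5: Final sum = 492 + 2455 = 2947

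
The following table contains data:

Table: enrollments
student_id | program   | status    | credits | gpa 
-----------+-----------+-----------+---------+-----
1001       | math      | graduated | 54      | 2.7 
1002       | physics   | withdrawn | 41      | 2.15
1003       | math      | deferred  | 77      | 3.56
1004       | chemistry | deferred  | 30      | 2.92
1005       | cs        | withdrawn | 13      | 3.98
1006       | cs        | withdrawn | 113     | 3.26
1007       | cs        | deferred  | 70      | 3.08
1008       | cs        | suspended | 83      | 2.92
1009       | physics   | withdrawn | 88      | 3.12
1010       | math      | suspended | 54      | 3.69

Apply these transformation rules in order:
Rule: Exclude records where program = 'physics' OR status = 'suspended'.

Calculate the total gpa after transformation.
19.5

Step 1: Find records where program = 'physics' OR status = 'suspended'
Step 2: 4 records match, summing to 11.88
Step 3: Original sum: 31.38
Step 4: Remaining sum = 31.38 - 11.88 = 19.5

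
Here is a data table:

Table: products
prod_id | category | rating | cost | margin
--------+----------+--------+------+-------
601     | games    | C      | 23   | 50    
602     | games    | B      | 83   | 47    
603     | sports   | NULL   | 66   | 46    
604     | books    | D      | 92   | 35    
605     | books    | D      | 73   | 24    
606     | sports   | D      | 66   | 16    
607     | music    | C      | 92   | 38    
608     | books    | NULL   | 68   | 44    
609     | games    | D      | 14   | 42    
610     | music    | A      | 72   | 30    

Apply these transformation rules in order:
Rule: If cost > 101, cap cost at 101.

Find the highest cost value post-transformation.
92

Step 1: Original maximum cost = 92
Step 2: Check cap of 101 against maximum
Step 3: No records exceed the cap (max 92 <= cap 101), so no capping applies
Step 4: Maximum after transformation = 92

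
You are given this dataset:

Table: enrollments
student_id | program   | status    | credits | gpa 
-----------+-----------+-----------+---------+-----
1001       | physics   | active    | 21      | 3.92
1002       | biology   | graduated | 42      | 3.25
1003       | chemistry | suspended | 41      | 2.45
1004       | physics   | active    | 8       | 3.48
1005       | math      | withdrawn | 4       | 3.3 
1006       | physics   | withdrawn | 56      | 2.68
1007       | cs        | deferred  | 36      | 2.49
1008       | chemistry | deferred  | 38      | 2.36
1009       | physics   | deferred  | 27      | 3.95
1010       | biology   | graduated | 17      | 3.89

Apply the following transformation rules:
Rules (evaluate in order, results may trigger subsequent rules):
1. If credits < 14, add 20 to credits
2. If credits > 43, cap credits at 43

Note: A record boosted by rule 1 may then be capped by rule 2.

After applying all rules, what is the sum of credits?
317

Step 1: Apply rule 1 to records with credits < 14
  - 2 records get bonus of 20
  - Of these, 0 records then exceed 43 and get capped
Step 2: Apply rule 2 to records with credits > 43
  - 1 records (original) are capped
Step 3: Calculate final sum = 317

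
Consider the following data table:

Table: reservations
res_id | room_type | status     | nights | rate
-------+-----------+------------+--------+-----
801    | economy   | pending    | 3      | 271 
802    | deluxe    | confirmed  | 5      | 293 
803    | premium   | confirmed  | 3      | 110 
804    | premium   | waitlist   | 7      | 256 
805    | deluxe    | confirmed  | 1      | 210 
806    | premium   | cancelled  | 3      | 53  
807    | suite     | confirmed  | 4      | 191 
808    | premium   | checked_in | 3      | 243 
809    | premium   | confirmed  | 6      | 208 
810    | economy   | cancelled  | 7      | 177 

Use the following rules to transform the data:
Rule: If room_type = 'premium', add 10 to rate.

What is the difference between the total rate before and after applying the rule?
50

Step 1: Original sum of rate = 2012
Step 2: 5 records have room_type = 'premium'
Step 3: Each affected record changes by 10
Step 4: Total change = 5 × 10 = 50
Step 5: New sum = 2012 + 50 = 2062
Step 6: Difference = |2062 - 2012| = 50
        (Sum increased by 50)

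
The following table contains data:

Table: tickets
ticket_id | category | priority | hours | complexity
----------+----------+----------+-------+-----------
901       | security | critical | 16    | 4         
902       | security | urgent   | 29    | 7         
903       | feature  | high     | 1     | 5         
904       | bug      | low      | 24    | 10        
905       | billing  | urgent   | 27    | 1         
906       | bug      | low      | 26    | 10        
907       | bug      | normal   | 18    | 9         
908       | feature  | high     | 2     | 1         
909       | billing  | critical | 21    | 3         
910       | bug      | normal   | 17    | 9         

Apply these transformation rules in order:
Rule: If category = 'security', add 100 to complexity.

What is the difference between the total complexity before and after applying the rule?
200

Step 1: Original sum of complexity = 59
Step 2: 2 records have category = 'security'
Step 3: Each affected record changes by 100
Step 4: Total change = 2 × 100 = 200
Step 5: New sum = 59 + 200 = 259
Step 6: Difference = |259 - 59| = 200
        (Sum increased by 200)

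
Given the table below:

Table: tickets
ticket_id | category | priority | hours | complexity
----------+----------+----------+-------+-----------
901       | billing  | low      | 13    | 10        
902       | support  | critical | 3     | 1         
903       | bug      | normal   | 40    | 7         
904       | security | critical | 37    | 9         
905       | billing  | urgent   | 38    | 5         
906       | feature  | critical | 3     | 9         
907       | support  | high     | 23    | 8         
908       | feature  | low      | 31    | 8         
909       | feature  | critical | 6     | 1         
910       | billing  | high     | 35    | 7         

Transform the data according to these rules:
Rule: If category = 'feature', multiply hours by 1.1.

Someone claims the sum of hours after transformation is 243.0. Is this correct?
No, the correct result is 233.0.

Step 1: Calculate the correct sum after transformation
Step 2: Apply multiplier 1.1 to records where category = 'feature'
Step 3: Correct result = 233.0
Step 4: Claimed result = 243.0
Step 5: 233.0 ≠ 243.0
Conclusion: The claimed result is incorrect. The correct answer is 233.0.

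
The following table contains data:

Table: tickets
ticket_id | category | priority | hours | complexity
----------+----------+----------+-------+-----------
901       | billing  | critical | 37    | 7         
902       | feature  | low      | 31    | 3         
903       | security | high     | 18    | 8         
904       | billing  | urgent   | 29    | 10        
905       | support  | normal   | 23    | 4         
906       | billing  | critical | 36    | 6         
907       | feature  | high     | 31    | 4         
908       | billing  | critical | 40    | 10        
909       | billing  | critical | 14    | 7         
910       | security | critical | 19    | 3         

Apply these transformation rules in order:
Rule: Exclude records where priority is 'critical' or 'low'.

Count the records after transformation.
4

Step 1: Count records to exclude
  - 5 (critical) + 1 (low) = 6 records
Step 2: Total records: 10
Step 3: Remaining = 10 - 6 = 4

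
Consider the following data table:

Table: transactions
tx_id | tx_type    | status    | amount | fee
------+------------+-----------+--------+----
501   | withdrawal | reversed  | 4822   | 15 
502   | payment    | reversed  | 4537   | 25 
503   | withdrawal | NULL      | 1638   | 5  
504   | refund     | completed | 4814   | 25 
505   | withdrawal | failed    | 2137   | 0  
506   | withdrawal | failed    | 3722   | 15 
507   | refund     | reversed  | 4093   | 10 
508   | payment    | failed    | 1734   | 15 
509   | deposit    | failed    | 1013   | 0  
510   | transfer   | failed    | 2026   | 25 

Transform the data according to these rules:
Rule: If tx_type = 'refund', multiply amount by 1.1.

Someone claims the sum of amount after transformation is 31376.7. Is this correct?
No, the correct result is 31426.7.

Step 1: Calculate the correct sum after transformation
Step 2: Apply multiplier 1.1 to records where tx_type = 'refund'
Step 3: Correct result = 31426.7
Step 4: Claimed result = 31376.7
Step 5: 31426.7 ≠ 31376.7
Conclusion: The claimed result is incorrect. The correct answer is 31426.7.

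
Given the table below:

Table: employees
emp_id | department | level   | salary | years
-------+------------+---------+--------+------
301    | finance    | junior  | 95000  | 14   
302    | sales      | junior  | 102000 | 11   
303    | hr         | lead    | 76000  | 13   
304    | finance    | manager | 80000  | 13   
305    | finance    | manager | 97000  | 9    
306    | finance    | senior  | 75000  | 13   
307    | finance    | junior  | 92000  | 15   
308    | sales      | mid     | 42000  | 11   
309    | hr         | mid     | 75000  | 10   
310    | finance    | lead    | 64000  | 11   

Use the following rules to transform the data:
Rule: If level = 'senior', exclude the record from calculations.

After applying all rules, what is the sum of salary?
723000

Step 1: Identify records where level = 'senior'
Step 2: The excluded records sum to 75000
Step 3: Original total salary = 798000
Step 4: Remaining total = 798000 - 75000 = 723000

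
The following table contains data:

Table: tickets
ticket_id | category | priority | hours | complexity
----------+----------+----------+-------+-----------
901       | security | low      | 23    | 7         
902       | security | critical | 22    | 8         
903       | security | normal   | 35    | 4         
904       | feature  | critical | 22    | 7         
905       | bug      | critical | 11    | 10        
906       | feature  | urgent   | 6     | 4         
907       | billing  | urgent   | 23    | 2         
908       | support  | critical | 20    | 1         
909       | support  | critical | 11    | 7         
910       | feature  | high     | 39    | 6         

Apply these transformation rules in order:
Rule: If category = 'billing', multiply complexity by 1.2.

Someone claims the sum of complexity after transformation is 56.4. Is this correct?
Yes, the result is correct.

Step 1: Calculate the correct sum after transformation
Step 2: Apply multiplier 1.2 to records where category = 'billing'
Step 3: Correct result = 56.4
Step 4: Claimed result = 56.4
Step 5: 56.4 = 56.4 ✓
Conclusion: The claimed result is correct.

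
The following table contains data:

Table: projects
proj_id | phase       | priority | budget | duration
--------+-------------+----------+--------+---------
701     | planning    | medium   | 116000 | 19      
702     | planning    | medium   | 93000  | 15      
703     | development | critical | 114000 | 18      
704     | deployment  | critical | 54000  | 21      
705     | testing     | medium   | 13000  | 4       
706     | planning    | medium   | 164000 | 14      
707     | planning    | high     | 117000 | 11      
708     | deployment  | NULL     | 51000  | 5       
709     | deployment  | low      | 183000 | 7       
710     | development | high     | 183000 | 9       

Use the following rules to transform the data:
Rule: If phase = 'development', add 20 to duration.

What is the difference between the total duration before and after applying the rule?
40

Step 1: Original sum of duration = 123
Step 2: 2 records have phase = 'development'
Step 3: Each affected record changes by 20
Step 4: Total change = 2 × 20 = 40
Step 5: New sum = 123 + 40 = 163
Step 6: Difference = |163 - 123| = 40
        (Sum increased by 40)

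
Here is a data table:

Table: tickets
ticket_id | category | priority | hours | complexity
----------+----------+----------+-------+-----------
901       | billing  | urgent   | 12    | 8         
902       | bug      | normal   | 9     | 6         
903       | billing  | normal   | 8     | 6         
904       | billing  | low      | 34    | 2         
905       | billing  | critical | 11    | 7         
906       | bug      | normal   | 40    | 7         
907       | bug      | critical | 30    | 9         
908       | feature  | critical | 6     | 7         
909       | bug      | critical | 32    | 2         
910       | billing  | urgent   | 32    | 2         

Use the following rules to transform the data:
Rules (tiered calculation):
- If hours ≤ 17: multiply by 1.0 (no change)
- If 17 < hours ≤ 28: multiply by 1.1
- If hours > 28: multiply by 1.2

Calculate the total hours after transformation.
247.6

Step 1: Tier 1 (hours ≤ 17): 5 records, sum = 46 × 1.0 = 46.0
Step 2: Tier 2 (17 < hours ≤ 28): 0 records, sum = 0 × 1.1 = 0.0
Step 3: Tier 3 (hours > 28): 5 records, sum = 168 × 1.2 = 201.6
Step 4: Final sum = 46.0 + 0.0 + 201.6 = 247.6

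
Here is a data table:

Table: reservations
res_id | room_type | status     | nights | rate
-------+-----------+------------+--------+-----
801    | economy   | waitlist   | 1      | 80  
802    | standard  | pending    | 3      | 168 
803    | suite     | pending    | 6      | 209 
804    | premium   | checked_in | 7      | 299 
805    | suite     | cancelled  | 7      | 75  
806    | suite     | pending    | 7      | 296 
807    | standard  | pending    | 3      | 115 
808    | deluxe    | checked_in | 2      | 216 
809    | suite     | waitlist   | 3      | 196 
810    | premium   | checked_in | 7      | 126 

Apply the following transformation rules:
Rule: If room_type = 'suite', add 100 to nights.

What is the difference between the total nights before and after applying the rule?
400

Step 1: Original sum of nights = 46
Step 2: 4 records have room_type = 'suite'
Step 3: Each affected record changes by 100
Step 4: Total change = 4 × 100 = 400
Step 5: New sum = 46 + 400 = 446
Step 6: Difference = |446 - 46| = 400
        (Sum increased by 400)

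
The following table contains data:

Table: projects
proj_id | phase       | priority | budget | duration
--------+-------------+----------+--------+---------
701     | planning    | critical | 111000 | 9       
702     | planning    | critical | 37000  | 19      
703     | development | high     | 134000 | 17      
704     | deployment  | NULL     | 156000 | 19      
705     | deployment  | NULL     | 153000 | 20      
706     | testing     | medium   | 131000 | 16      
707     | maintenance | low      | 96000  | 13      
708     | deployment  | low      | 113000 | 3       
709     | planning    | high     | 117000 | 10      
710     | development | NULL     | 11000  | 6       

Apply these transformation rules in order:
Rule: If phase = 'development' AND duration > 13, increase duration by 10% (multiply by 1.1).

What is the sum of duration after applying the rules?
133.7

Step 1: Find records where phase = 'development' AND duration > 13
Step 2: 1 records match, summing to 17
Step 3: After multiplier: 17 × 1.1 = 18.7
Step 4: Unaffected records sum: 115
Step 5: Final sum = 18.7 + 115 = 133.7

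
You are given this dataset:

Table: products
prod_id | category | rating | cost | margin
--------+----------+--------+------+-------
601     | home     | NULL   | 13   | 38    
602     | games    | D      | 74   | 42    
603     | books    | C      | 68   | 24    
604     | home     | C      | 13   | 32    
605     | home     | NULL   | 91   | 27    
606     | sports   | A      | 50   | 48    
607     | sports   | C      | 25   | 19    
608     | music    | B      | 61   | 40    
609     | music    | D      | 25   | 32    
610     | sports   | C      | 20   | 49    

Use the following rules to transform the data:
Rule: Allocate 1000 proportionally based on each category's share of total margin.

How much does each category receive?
books: 68.38, games: 119.66, home: 276.35, music: 205.13, sports: 330.48

Step 1: Calculate total margin = 351
Step 2: Calculate each category's proportion:
  books: 24/351 = 6.84% → 68.38
  games: 42/351 = 11.97% → 119.66
  home: 97/351 = 27.64% → 276.35
  music: 72/351 = 20.51% → 205.13
  sports: 116/351 = 33.05% → 330.48
Step 3: Verify: sum of allocations ≈ 1000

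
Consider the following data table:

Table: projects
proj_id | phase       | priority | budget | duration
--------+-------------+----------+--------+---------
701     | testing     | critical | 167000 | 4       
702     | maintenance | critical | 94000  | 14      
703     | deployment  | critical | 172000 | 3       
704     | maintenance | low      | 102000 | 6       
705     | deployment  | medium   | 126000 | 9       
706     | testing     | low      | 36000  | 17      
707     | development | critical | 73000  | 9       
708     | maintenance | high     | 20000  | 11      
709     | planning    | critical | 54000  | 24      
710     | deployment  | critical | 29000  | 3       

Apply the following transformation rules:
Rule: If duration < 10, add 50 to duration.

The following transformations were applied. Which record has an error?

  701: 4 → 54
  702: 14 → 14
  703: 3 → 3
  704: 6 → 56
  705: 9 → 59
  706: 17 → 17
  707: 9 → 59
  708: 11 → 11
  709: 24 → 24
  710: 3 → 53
Record 703 has an error. The correct transformed value should be 53, not 3.

Step 1: Check each record against the rule
Step 2: Record 703 has duration = 3
Step 3: Since 3 < 10, the bonus should have been applied
Step 4: Correct value = 53, but claimed value = 3
Conclusion: Record 703 has the error.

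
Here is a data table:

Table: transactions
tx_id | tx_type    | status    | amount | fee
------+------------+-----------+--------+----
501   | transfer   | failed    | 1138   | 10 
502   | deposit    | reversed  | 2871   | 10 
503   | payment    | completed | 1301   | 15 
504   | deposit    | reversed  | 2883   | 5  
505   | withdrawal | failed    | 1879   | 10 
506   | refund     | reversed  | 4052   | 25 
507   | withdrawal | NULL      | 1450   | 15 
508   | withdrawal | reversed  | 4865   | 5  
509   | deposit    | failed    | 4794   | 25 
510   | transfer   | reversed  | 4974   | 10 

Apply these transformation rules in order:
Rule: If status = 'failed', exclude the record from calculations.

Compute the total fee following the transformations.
85

Step 1: Identify records where status = 'failed'
Step 2: The excluded records sum to 45
Step 3: Original total fee = 130
Step 4: Remaining total = 130 - 45 = 85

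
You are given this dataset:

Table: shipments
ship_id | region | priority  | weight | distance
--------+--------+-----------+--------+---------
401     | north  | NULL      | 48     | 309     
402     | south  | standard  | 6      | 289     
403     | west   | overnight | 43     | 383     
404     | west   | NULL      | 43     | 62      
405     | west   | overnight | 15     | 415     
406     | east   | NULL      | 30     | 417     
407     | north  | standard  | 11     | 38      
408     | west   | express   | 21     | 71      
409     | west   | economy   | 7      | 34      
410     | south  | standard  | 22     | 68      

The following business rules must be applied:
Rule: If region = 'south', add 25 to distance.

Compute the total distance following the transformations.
2136

Step 1: Count records where region = 'south': 2
Step 2: Total bonus added: 2 × 25 = 50
Step 3: Original sum of distance: 2086
Step 4: Final sum = 2086 + 50 = 2136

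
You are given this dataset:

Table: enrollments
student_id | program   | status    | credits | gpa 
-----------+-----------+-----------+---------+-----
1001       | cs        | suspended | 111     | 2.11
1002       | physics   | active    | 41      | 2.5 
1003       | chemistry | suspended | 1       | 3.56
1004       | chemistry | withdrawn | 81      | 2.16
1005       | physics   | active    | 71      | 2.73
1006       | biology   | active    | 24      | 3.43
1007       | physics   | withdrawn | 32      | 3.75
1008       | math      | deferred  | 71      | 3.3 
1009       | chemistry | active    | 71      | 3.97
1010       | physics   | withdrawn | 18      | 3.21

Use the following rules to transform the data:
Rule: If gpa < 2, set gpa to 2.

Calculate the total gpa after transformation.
30.72

Step 1: 0 records have gpa < 2
Step 2: These records originally summed to 0
Step 3: After setting to minimum: 0 × 2 = 0
Step 4: Unaffected records sum: 30.72
Step 5: Final sum = 0 + 30.72 = 30.72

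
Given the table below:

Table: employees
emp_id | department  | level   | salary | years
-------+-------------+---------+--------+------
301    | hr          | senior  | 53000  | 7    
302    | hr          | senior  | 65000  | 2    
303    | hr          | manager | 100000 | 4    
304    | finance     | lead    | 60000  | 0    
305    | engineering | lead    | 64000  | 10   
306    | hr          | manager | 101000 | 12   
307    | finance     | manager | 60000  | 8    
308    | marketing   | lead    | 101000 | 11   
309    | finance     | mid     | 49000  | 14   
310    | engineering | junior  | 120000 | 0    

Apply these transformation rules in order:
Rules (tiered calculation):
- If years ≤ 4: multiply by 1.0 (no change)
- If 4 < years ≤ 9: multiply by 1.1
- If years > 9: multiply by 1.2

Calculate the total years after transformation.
78.9

Step 1: Tier 1 (years ≤ 4): 4 records, sum = 6 × 1.0 = 6.0
Step 2: Tier 2 (4 < years ≤ 9): 2 records, sum = 15 × 1.1 = 16.5
Step 3: Tier 3 (years > 9): 4 records, sum = 47 × 1.2 = 56.4
Step 4: Final sum = 6.0 + 16.5 + 56.4 = 78.9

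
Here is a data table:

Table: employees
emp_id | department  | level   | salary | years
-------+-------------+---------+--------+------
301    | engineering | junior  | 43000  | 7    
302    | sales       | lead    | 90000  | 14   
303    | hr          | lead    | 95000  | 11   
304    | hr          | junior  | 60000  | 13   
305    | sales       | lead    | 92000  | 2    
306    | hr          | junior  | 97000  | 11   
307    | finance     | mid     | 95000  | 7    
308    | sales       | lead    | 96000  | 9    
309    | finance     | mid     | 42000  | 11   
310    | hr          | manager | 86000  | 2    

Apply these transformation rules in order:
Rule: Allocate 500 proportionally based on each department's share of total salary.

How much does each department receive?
engineering: 27.01, finance: 86.06, hr: 212.31, sales: 174.62

Step 1: Calculate total salary = 796000
Step 2: Calculate each department's proportion:
  engineering: 43000/796000 = 5.40% → 27.01
  finance: 137000/796000 = 17.21% → 86.06
  hr: 338000/796000 = 42.46% → 212.31
  sales: 278000/796000 = 34.92% → 174.62
Step 3: Verify: sum of allocations ≈ 500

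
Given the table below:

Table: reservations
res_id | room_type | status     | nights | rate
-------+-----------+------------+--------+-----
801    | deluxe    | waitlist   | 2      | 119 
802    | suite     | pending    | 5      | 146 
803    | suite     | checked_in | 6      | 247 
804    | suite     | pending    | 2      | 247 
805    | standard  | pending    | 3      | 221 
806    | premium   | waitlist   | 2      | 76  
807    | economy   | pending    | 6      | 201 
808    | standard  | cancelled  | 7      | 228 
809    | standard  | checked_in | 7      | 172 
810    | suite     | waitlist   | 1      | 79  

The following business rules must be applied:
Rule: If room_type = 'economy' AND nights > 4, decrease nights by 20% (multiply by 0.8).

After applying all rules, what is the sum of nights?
39.8

Step 1: Find records where room_type = 'economy' AND nights > 4
Step 2: 1 records match, summing to 6
Step 3: After multiplier: 6 × 0.8 = 4.8
Step 4: Unaffected records sum: 35
Step 5: Final sum = 4.8 + 35 = 39.8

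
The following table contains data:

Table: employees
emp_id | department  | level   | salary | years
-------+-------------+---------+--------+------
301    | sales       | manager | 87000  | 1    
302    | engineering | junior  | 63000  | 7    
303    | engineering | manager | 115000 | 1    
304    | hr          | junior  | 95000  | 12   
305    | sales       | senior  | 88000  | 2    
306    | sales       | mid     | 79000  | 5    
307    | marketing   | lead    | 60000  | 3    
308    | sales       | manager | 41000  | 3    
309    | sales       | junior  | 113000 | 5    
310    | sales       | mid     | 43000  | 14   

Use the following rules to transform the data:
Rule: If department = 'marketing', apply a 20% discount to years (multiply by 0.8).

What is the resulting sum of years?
52.4

Step 1: Records with department = 'marketing' have total years = 3
Step 2: Apply multiplier: 3 × 0.8 = 2.4
Step 3: Other records total: 50
Step 4: Final sum = 2.4 + 50 = 52.4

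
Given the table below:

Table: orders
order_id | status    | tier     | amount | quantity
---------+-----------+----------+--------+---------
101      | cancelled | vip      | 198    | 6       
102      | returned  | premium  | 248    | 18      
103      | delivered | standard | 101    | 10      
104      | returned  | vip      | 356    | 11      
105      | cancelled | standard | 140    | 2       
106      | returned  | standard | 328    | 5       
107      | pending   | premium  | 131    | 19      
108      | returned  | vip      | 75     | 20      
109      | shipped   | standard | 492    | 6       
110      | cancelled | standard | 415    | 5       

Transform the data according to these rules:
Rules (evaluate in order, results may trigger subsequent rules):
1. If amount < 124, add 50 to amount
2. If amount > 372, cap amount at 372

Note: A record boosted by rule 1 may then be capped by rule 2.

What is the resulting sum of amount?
2421

Step 1: Apply rule 1 to records with amount < 124
  - 2 records get bonus of 50
  - Of these, 0 records then exceed 372 and get capped
Step 2: Apply rule 2 to records with amount > 372
  - 2 records (original) are capped
Step 3: Calculate final sum = 2421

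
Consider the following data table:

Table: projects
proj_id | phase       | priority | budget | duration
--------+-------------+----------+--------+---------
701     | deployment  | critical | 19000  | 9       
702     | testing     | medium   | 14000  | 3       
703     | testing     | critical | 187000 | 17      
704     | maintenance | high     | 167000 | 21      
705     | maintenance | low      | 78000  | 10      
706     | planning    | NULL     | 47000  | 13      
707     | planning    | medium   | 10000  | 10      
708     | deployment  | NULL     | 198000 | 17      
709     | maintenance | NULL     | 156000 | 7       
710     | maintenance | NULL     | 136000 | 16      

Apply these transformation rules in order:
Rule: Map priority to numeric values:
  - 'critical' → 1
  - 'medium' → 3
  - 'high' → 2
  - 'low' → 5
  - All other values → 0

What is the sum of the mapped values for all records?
15

Step 1: Apply mapping to each record
Step 2: Count by status:
  'critical': 2 records × 1 = 2
  'medium': 2 records × 3 = 6
  'high': 1 records × 2 = 2
  'low': 1 records × 5 = 5
Step 3: Sum all mapped values = 15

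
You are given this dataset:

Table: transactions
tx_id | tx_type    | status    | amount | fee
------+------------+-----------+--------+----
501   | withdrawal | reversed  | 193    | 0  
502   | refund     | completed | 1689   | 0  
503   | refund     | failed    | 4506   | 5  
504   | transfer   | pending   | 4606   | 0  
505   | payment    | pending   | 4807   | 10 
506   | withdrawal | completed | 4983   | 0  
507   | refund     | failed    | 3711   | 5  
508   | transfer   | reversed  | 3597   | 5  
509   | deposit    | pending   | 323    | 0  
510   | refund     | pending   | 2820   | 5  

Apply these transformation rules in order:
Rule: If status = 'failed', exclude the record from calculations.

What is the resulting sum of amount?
23018

Step 1: Identify records where status = 'failed'
Step 2: The excluded records sum to 8217
Step 3: Original total amount = 31235
Step 4: Remaining total = 31235 - 8217 = 23018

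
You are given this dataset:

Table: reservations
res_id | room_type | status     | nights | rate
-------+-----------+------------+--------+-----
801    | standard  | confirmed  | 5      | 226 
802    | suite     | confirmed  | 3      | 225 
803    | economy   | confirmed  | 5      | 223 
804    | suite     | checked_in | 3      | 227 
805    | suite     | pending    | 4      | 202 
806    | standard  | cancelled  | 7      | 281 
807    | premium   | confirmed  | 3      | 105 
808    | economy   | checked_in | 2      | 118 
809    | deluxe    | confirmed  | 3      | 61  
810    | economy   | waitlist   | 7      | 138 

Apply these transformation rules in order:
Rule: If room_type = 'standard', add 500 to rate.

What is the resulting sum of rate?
2806

Step 1: Count records where room_type = 'standard': 2
Step 2: Total bonus added: 2 × 500 = 1000
Step 3: Original sum of rate: 1806
Step 4: Final sum = 1806 + 1000 = 2806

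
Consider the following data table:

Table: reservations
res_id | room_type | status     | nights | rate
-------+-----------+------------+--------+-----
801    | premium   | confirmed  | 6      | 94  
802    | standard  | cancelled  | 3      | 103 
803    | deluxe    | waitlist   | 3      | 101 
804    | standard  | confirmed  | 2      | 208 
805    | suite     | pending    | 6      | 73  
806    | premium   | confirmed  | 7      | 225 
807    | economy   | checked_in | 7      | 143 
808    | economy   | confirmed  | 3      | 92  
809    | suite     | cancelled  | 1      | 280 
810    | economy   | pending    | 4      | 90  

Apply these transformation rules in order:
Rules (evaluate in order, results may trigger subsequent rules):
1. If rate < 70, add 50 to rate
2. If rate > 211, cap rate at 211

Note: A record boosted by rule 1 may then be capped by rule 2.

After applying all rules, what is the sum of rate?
1326

Step 1: Apply rule 1 to records with rate < 70
  - 0 records get bonus of 50
  - Of these, 0 records then exceed 211 and get capped
Step 2: Apply rule 2 to records with rate > 211
  - 2 records (original) are capped
Step 3: Calculate final sum = 1326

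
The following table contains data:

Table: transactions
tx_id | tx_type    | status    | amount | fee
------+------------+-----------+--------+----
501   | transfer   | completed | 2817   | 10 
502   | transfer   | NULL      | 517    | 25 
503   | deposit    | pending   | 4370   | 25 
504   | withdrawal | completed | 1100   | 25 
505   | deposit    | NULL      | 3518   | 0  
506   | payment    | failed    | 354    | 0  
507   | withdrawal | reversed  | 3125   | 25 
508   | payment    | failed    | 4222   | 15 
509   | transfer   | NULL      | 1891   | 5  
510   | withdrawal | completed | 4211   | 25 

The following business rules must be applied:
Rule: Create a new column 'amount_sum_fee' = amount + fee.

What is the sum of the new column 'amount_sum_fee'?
26280

Step 1: For each record, compute amount + fee
Example calculations:
  2817 + 10 = 2827
  517 + 25 = 542
  4370 + 25 = 4395
  ...
Step 2: Sum all derived values
Step 3: Total = 26280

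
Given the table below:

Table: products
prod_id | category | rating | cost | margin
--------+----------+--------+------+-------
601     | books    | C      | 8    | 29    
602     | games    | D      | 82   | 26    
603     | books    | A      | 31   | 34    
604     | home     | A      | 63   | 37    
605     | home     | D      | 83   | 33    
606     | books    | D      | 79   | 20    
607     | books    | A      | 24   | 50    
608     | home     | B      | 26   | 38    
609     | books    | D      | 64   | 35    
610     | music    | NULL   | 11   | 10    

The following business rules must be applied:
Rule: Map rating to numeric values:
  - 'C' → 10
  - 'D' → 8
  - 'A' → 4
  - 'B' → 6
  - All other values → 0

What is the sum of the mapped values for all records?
60

Step 1: Apply mapping to each record
Step 2: Count by status:
  'C': 1 records × 10 = 10
  'D': 4 records × 8 = 32
  'A': 3 records × 4 = 12
  'B': 1 records × 6 = 6
Step 3: Sum all mapped values = 60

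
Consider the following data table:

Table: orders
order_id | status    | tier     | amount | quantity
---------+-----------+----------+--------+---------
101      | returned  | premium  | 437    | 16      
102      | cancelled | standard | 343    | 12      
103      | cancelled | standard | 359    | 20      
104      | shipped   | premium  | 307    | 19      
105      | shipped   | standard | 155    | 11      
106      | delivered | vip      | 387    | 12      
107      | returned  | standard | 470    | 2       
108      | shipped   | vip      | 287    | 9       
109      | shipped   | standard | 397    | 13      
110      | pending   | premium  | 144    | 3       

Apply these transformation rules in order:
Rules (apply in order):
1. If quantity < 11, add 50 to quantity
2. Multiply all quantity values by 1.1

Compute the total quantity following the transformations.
293.7

Step 1: Apply Rule 1 - Add 50 to records with quantity < 11
  - 3 records affected: 14 + (3 × 50) = 164
  - Unaffected records: 103
  - Sum after Rule 1: 267
Step 2: Apply Rule 2 - Multiply all by 1.1
  - 267 × 1.1 = 293.7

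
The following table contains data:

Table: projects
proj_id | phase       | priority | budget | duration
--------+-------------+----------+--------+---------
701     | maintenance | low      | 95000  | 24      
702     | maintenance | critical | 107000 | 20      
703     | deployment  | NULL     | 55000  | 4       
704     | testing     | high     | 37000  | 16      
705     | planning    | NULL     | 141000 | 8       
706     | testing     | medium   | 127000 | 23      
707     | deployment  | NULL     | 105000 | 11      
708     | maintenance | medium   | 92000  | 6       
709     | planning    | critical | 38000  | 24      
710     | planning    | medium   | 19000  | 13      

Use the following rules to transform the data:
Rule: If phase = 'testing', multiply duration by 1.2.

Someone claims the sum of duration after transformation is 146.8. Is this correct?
No, the correct result is 156.8.

Step 1: Calculate the correct sum after transformation
Step 2: Apply multiplier 1.2 to records where phase = 'testing'
Step 3: Correct result = 156.8
Step 4: Claimed result = 146.8
Step 5: 156.8 ≠ 146.8
Conclusion: The claimed result is incorrect. The correct answer is 156.8.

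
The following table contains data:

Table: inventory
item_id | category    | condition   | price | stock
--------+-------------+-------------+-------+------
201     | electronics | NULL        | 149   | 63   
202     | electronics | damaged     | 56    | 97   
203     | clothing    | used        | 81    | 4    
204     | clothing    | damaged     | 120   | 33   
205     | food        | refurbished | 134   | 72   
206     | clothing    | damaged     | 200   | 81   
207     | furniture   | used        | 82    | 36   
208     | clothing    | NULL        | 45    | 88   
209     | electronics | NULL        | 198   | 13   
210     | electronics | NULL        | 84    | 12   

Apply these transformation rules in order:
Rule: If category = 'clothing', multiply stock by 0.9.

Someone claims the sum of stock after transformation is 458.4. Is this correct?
No, the correct result is 478.4.

Step 1: Calculate the correct sum after transformation
Step 2: Apply multiplier 0.9 to records where category = 'clothing'
Step 3: Correct result = 478.4
Step 4: Claimed result = 458.4
Step 5: 478.4 ≠ 458.4
Conclusion: The claimed result is incorrect. The correct answer is 478.4.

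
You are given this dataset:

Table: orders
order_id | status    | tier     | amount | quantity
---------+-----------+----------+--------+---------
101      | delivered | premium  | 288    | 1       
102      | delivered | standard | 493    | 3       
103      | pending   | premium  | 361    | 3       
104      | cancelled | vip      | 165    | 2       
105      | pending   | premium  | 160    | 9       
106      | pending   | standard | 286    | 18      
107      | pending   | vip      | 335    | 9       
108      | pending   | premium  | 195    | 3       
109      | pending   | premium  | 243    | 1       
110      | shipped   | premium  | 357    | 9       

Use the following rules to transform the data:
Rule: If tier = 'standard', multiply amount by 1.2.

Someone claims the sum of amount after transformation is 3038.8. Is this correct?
Yes, the result is correct.

Step 1: Calculate the correct sum after transformation
Step 2: Apply multiplier 1.2 to records where tier = 'standard'
Step 3: Correct result = 3038.8
Step 4: Claimed result = 3038.8
Step 5: 3038.8 = 3038.8 ✓
Conclusion: The claimed result is correct.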